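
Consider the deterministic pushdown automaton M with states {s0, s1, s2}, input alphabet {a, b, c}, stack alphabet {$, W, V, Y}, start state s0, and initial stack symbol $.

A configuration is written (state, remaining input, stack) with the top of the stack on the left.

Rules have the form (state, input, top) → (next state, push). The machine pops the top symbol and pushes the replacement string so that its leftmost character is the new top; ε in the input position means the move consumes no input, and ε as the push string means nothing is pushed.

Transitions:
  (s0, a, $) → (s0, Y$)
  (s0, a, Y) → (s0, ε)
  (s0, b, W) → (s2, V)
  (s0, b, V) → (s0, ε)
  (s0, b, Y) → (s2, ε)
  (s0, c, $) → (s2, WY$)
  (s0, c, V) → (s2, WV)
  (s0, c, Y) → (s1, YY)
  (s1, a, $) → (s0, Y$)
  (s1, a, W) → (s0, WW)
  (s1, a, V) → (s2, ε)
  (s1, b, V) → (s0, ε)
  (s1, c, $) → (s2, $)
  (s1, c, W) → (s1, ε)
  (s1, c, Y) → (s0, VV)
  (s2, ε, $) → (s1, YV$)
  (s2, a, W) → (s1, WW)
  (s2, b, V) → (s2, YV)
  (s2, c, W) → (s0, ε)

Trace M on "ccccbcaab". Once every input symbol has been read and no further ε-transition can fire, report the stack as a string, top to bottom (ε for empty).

(s0, ccccbcaab, $)
  read c, top $: go to s2, push WY$ → (s2, cccbcaab, WY$)
  read c, top W: go to s0, push ε → (s0, ccbcaab, Y$)
  read c, top Y: go to s1, push YY → (s1, cbcaab, YY$)
  read c, top Y: go to s0, push VV → (s0, bcaab, VVY$)
  read b, top V: go to s0, push ε → (s0, caab, VY$)
  read c, top V: go to s2, push WV → (s2, aab, WVY$)
  read a, top W: go to s1, push WW → (s1, ab, WWVY$)
  read a, top W: go to s0, push WW → (s0, b, WWWVY$)
  read b, top W: go to s2, push V → (s2, ε, VWWVY$)
All input consumed in state s2 with stack VWWVY$.

VWWVY$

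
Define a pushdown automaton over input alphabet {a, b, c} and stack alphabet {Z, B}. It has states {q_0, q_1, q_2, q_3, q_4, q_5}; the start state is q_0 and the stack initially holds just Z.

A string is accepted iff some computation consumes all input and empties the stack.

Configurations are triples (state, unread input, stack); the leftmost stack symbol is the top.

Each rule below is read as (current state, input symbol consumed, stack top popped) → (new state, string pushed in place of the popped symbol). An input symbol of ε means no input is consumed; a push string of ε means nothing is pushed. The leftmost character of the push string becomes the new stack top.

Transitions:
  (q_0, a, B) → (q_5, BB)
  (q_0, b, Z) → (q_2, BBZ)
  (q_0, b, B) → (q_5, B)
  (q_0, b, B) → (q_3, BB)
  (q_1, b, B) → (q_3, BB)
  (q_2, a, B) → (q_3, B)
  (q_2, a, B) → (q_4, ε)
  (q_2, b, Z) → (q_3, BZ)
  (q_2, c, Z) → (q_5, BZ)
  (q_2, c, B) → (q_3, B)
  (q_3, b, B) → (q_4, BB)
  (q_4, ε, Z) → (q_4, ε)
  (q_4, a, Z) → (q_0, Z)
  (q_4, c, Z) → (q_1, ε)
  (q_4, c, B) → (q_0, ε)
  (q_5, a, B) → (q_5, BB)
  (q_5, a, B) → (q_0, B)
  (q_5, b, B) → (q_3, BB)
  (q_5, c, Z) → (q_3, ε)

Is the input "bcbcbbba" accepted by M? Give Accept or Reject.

No computation consumes all input and empties the stack.

Reject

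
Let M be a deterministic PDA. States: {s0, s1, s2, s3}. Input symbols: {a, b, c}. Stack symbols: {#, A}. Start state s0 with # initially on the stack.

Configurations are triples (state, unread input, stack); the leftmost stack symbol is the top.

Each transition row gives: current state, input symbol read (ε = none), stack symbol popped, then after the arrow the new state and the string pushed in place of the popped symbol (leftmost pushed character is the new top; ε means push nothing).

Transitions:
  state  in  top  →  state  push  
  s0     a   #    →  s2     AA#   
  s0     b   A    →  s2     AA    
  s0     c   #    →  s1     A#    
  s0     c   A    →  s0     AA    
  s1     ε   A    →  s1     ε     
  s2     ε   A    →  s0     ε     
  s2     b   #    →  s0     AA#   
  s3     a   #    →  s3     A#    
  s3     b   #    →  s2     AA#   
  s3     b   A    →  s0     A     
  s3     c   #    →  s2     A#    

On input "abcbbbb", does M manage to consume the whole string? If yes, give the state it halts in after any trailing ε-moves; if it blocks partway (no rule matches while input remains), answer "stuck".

(s0, abcbbbb, #)
  read a, top #: go to s2, push AA# → (s2, bcbbbb, AA#)
  ε-move, top A: go to s0, push ε → (s0, bcbbbb, A#)
  read b, top A: go to s2, push AA → (s2, cbbbb, AA#)
  ε-move, top A: go to s0, push ε → (s0, cbbbb, A#)
  read c, top A: go to s0, push AA → (s0, bbbb, AA#)
  read b, top A: go to s2, push AA → (s2, bbb, AAA#)
  ε-move, top A: go to s0, push ε → (s0, bbb, AA#)
  read b, top A: go to s2, push AA → (s2, bb, AAA#)
  ε-move, top A: go to s0, push ε → (s0, bb, AA#)
  read b, top A: go to s2, push AA → (s2, b, AAA#)
  ε-move, top A: go to s0, push ε → (s0, b, AA#)
  read b, top A: go to s2, push AA → (s2, ε, AAA#)
  ε-move, top A: go to s0, push ε → (s0, ε, AA#)
All input consumed; M is in state s0.

s0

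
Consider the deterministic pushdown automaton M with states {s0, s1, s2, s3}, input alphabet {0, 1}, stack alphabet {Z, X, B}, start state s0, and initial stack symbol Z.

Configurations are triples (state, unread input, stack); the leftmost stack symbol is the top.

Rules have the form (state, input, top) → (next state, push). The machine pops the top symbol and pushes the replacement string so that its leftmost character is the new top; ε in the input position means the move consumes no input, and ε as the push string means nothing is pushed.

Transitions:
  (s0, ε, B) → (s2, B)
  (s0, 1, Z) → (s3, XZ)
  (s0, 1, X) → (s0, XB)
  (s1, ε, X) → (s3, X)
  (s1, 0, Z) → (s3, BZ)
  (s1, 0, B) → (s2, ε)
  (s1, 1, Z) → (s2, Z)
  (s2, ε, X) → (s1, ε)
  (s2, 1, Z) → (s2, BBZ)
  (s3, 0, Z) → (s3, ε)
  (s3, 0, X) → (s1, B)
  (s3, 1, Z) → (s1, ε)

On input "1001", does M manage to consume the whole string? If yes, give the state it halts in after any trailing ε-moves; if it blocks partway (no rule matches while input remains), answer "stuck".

(s0, 1001, Z)
  read 1, top Z: go to s3, push XZ → (s3, 001, XZ)
  read 0, top X: go to s1, push B → (s1, 01, BZ)
  read 0, top B: go to s2, push ε → (s2, 1, Z)
  read 1, top Z: go to s2, push BBZ → (s2, ε, BBZ)
All input consumed; M is in state s2.

s2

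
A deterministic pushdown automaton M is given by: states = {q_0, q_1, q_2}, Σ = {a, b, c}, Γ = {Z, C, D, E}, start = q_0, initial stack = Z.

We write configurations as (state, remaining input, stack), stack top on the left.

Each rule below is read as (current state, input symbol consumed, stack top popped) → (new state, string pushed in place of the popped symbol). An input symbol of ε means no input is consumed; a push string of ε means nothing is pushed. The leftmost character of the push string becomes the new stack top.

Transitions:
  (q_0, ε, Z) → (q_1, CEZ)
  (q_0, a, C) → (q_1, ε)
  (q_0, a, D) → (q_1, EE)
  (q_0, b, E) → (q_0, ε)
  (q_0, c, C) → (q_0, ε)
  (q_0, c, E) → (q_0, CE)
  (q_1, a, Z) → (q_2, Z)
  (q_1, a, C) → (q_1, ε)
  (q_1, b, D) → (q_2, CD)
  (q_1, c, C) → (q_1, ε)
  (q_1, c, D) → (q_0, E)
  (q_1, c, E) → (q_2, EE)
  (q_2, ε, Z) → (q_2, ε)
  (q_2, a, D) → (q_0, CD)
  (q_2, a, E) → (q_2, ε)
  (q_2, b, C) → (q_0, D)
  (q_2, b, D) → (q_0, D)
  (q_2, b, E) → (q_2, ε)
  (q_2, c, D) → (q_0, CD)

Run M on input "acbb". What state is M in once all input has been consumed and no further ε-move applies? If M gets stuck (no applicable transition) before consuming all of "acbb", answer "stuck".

q_2

(q_0, acbb, Z) ⊢ (q_1, acbb, CEZ) ⊢ (q_1, cbb, EZ) ⊢ (q_2, bb, EEZ) ⊢ (q_2, b, EZ) ⊢ (q_2, ε, Z) ⊢ (q_2, ε, ε)
All input consumed; M is in state q_2.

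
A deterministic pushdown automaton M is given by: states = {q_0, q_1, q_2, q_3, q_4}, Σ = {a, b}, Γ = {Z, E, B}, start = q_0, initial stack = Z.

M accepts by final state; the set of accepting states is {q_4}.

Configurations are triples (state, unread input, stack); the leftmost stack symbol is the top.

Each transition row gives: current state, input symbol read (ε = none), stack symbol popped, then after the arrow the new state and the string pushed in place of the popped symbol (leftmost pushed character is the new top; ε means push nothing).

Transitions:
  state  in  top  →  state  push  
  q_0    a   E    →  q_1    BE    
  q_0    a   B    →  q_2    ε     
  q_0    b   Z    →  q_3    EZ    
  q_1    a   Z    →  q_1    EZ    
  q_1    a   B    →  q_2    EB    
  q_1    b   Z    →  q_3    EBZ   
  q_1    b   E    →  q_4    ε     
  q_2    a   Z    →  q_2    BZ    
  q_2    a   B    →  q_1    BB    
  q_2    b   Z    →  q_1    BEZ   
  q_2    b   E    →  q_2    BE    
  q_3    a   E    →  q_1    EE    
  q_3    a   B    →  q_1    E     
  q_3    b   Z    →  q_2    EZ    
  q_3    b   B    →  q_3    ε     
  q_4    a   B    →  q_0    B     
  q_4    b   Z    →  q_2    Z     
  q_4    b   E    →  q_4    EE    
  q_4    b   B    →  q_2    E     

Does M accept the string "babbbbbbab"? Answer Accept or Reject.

Reject

(q_0, babbbbbbab, Z)
  read b, top Z: go to q_3, push EZ → (q_3, abbbbbbab, EZ)
  read a, top E: go to q_1, push EE → (q_1, bbbbbbab, EEZ)
  read b, top E: go to q_4, push ε → (q_4, bbbbbab, EZ)
  read b, top E: go to q_4, push EE → (q_4, bbbbab, EEZ)
  read b, top E: go to q_4, push EE → (q_4, bbbab, EEEZ)
  read b, top E: go to q_4, push EE → (q_4, bbab, EEEEZ)
  read b, top E: go to q_4, push EE → (q_4, bab, EEEEEZ)
  read b, top E: go to q_4, push EE → (q_4, ab, EEEEEEZ)
No transition applies at (q_4, ab, EEEEEEZ); input not fully consumed.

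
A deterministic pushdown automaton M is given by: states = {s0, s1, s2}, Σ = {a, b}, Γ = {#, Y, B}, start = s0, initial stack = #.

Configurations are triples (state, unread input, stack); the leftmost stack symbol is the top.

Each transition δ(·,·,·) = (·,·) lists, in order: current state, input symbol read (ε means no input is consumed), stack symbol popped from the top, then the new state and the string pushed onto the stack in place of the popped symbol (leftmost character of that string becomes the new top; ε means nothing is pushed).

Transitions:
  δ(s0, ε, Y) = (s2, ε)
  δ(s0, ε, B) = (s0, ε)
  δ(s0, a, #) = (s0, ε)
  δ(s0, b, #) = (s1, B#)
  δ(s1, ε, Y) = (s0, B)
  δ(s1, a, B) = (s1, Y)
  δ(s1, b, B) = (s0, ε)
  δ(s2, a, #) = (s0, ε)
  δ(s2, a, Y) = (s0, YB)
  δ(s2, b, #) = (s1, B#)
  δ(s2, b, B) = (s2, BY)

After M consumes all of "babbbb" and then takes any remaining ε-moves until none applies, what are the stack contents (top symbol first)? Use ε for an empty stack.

#

(s0, babbbb, #)
  read b, top #: go to s1, push B# → (s1, abbbb, B#)
  read a, top B: go to s1, push Y → (s1, bbbb, Y#)
  ε-move, top Y: go to s0, push B → (s0, bbbb, B#)
  ε-move, top B: go to s0, push ε → (s0, bbbb, #)
  read b, top #: go to s1, push B# → (s1, bbb, B#)
  read b, top B: go to s0, push ε → (s0, bb, #)
  read b, top #: go to s1, push B# → (s1, b, B#)
  read b, top B: go to s0, push ε → (s0, ε, #)
All input consumed in state s0 with stack #.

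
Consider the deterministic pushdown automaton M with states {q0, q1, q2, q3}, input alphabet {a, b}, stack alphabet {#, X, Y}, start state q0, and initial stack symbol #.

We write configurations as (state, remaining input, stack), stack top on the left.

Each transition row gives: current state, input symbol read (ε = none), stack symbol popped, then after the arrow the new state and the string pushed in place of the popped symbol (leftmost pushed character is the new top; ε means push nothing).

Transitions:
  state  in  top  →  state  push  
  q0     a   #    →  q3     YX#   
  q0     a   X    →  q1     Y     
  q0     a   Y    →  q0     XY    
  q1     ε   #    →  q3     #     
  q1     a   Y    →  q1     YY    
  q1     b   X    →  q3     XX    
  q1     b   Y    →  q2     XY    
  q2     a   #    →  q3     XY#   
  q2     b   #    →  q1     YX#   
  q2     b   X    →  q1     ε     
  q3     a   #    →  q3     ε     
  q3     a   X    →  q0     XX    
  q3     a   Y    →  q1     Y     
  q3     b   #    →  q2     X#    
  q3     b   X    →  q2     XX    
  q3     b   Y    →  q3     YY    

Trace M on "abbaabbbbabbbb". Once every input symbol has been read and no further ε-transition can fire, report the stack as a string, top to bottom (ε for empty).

YYYYYX#

(q0, abbaabbbbabbbb, #) ⊢ (q3, bbaabbbbabbbb, YX#) ⊢ (q3, baabbbbabbbb, YYX#) ⊢ (q3, aabbbbabbbb, YYYX#) ⊢ (q1, abbbbabbbb, YYYX#) ⊢ (q1, bbbbabbbb, YYYYX#) ⊢ (q2, bbbabbbb, XYYYYX#) ⊢ (q1, bbabbbb, YYYYX#) ⊢ (q2, babbbb, XYYYYX#) ⊢ (q1, abbbb, YYYYX#) ⊢ (q1, bbbb, YYYYYX#) ⊢ (q2, bbb, XYYYYYX#) ⊢ (q1, bb, YYYYYX#) ⊢ (q2, b, XYYYYYX#) ⊢ (q1, ε, YYYYYX#)
All input consumed in state q1 with stack YYYYYX#.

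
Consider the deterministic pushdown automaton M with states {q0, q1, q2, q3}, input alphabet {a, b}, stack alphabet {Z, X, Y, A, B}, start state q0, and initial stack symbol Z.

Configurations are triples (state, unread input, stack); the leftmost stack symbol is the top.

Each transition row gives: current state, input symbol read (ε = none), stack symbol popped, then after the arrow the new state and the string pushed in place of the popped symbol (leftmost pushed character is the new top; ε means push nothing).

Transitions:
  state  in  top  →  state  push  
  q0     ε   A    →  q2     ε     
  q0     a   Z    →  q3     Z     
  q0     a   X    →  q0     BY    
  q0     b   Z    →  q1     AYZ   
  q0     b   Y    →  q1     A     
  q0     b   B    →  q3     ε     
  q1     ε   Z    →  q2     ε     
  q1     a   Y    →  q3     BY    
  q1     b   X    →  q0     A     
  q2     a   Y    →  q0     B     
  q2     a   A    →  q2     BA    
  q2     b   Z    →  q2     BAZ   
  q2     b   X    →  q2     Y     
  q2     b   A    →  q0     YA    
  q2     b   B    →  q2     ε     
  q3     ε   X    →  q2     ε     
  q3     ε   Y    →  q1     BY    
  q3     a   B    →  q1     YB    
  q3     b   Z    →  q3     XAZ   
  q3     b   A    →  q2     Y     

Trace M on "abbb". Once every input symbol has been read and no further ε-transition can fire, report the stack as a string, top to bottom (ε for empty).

(q0, abbb, Z)
  read a, top Z: go to q3, push Z → (q3, bbb, Z)
  read b, top Z: go to q3, push XAZ → (q3, bb, XAZ)
  ε-move, top X: go to q2, push ε → (q2, bb, AZ)
  read b, top A: go to q0, push YA → (q0, b, YAZ)
  read b, top Y: go to q1, push A → (q1, ε, AAZ)
All input consumed in state q1 with stack AAZ.

AAZ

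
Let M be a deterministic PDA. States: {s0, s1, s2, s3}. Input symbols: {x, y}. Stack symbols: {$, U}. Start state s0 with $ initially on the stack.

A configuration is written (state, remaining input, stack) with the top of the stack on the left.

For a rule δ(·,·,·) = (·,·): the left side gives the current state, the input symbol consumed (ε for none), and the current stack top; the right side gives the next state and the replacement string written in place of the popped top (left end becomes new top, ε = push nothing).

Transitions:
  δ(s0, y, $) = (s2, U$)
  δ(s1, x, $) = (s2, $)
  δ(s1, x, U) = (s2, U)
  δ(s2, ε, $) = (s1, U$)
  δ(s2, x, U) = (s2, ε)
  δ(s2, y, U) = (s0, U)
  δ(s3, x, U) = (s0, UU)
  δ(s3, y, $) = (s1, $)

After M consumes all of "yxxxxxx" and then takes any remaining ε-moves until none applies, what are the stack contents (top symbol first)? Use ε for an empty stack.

U$

(s0, yxxxxxx, $) ⊢ (s2, xxxxxx, U$) ⊢ (s2, xxxxx, $) ⊢ (s1, xxxxx, U$) ⊢ (s2, xxxx, U$) ⊢ (s2, xxx, $) ⊢ (s1, xxx, U$) ⊢ (s2, xx, U$) ⊢ (s2, x, $) ⊢ (s1, x, U$) ⊢ (s2, ε, U$)
All input consumed in state s2 with stack U$.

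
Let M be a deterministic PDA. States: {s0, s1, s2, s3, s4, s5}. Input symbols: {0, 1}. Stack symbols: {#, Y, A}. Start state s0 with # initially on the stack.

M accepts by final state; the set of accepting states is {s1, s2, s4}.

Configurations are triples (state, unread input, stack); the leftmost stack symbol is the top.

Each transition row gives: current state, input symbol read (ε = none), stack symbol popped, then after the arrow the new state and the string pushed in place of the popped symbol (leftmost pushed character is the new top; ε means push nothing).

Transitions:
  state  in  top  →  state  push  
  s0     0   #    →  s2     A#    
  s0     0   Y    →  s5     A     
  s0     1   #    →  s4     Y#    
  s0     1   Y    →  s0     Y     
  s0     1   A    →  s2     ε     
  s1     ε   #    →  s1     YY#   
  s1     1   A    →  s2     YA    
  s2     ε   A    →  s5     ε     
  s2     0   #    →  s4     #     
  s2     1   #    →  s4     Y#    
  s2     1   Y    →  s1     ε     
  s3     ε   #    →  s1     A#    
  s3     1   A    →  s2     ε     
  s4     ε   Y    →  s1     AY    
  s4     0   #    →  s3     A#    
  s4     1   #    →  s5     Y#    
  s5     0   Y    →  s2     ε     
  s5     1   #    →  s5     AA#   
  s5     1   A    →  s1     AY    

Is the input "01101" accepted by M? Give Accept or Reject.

(s0, 01101, #)
  read 0, top #: go to s2, push A# → (s2, 1101, A#)
  ε-move, top A: go to s5, push ε → (s5, 1101, #)
  read 1, top #: go to s5, push AA# → (s5, 101, AA#)
  read 1, top A: go to s1, push AY → (s1, 01, AYA#)
No transition applies at (s1, 01, AYA#); input not fully consumed.

Reject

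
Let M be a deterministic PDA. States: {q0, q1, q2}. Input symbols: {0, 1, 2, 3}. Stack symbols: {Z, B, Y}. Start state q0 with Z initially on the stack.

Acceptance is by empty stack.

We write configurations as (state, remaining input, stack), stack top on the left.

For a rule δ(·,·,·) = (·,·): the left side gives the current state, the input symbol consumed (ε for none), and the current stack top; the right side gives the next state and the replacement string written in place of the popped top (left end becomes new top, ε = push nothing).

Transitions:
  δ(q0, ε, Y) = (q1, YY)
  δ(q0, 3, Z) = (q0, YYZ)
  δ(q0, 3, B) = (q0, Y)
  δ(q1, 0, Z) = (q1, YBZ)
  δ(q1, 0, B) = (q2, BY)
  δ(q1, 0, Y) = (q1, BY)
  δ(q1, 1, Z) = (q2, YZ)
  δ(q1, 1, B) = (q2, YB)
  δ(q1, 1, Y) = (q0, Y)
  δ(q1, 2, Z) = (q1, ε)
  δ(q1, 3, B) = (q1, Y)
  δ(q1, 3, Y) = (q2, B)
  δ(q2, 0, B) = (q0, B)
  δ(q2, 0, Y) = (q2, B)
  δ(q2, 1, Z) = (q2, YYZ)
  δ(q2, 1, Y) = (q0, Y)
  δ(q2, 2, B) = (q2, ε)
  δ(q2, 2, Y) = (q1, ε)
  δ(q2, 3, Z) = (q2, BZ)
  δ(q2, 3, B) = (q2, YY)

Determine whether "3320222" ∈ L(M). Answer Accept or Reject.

(q0, 3320222, Z)
  read 3, top Z: go to q0, push YYZ → (q0, 320222, YYZ)
  ε-move, top Y: go to q1, push YY → (q1, 320222, YYYZ)
  read 3, top Y: go to q2, push B → (q2, 20222, BYYZ)
  read 2, top B: go to q2, push ε → (q2, 0222, YYZ)
  read 0, top Y: go to q2, push B → (q2, 222, BYZ)
  read 2, top B: go to q2, push ε → (q2, 22, YZ)
  read 2, top Y: go to q1, push ε → (q1, 2, Z)
  read 2, top Z: go to q1, push ε → (q1, ε, ε)
All input consumed and the stack is empty.

Accept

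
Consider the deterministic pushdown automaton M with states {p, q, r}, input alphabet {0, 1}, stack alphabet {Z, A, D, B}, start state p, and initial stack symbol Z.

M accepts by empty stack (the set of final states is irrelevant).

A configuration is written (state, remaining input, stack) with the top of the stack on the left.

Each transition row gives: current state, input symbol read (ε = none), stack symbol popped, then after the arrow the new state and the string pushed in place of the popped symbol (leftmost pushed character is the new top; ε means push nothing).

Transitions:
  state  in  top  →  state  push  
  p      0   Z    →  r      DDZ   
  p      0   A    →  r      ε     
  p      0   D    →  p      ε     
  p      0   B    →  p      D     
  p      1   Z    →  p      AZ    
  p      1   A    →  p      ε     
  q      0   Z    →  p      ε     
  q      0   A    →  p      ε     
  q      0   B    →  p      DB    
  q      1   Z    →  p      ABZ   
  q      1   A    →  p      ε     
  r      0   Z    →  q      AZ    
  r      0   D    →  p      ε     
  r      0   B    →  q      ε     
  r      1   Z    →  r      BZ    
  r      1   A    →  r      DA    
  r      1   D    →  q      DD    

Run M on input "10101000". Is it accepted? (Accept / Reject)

(p, 10101000, Z)
  read 1, top Z: go to p, push AZ → (p, 0101000, AZ)
  read 0, top A: go to r, push ε → (r, 101000, Z)
  read 1, top Z: go to r, push BZ → (r, 01000, BZ)
  read 0, top B: go to q, push ε → (q, 1000, Z)
  read 1, top Z: go to p, push ABZ → (p, 000, ABZ)
  read 0, top A: go to r, push ε → (r, 00, BZ)
  read 0, top B: go to q, push ε → (q, 0, Z)
  read 0, top Z: go to p, push ε → (p, ε, ε)
All input consumed and the stack is empty.

Accept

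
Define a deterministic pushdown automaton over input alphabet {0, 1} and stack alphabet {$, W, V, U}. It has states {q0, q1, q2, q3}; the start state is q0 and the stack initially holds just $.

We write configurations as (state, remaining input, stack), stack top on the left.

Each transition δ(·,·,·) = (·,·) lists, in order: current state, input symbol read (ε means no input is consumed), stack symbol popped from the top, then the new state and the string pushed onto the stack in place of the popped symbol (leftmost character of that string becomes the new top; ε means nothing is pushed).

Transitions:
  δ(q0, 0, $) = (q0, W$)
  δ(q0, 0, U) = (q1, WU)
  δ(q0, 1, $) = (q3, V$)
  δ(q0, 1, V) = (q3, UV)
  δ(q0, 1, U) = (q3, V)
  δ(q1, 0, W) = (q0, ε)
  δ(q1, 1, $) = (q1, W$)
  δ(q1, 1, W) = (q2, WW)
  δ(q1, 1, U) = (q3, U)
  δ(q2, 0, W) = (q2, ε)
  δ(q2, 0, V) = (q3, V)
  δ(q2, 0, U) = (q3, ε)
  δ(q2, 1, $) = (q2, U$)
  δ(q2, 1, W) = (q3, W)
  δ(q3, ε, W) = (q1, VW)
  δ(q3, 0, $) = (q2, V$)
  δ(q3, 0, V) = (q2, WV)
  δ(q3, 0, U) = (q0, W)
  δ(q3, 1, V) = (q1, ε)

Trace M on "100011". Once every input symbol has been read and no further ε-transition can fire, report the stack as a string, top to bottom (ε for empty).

W$

(q0, 100011, $)
  read 1, top $: go to q3, push V$ → (q3, 00011, V$)
  read 0, top V: go to q2, push WV → (q2, 0011, WV$)
  read 0, top W: go to q2, push ε → (q2, 011, V$)
  read 0, top V: go to q3, push V → (q3, 11, V$)
  read 1, top V: go to q1, push ε → (q1, 1, $)
  read 1, top $: go to q1, push W$ → (q1, ε, W$)
All input consumed in state q1 with stack W$.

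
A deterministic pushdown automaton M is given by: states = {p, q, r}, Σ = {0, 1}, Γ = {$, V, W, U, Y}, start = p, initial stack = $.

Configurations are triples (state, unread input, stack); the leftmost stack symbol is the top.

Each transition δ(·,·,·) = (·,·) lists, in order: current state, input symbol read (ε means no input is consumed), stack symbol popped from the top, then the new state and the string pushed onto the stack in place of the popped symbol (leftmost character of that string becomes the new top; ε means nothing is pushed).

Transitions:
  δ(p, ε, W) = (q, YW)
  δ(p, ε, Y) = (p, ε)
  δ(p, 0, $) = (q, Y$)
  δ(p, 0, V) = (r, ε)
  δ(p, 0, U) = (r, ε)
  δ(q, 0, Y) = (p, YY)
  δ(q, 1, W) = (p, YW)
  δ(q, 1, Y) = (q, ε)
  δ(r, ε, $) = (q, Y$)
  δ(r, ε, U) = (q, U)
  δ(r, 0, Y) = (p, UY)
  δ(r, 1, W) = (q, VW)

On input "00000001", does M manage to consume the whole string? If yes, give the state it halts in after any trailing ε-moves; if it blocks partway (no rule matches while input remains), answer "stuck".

q

(p, 00000001, $)
  read 0, top $: go to q, push Y$ → (q, 0000001, Y$)
  read 0, top Y: go to p, push YY → (p, 000001, YY$)
  ε-move, top Y: go to p, push ε → (p, 000001, Y$)
  ε-move, top Y: go to p, push ε → (p, 000001, $)
  read 0, top $: go to q, push Y$ → (q, 00001, Y$)
  read 0, top Y: go to p, push YY → (p, 0001, YY$)
  ε-move, top Y: go to p, push ε → (p, 0001, Y$)
  ε-move, top Y: go to p, push ε → (p, 0001, $)
  read 0, top $: go to q, push Y$ → (q, 001, Y$)
  read 0, top Y: go to p, push YY → (p, 01, YY$)
  ε-move, top Y: go to p, push ε → (p, 01, Y$)
  ε-move, top Y: go to p, push ε → (p, 01, $)
  read 0, top $: go to q, push Y$ → (q, 1, Y$)
  read 1, top Y: go to q, push ε → (q, ε, $)
All input consumed; M is in state q.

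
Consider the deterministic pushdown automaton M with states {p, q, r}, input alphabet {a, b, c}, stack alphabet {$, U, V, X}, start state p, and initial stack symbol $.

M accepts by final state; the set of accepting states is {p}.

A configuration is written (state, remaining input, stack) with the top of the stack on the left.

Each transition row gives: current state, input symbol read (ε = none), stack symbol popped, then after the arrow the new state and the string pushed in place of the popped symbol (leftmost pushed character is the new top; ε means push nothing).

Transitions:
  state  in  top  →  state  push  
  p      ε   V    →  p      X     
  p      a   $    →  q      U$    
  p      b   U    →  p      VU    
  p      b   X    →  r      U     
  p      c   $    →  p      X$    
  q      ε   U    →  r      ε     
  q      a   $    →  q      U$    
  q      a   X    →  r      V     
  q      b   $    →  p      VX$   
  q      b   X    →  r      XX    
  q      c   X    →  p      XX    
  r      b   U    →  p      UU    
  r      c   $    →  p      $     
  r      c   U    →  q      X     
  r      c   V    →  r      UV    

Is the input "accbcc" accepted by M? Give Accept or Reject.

Accept

(p, accbcc, $)
  read a, top $: go to q, push U$ → (q, ccbcc, U$)
  ε-move, top U: go to r, push ε → (r, ccbcc, $)
  read c, top $: go to p, push $ → (p, cbcc, $)
  read c, top $: go to p, push X$ → (p, bcc, X$)
  read b, top X: go to r, push U → (r, cc, U$)
  read c, top U: go to q, push X → (q, c, X$)
  read c, top X: go to p, push XX → (p, ε, XX$)
All input consumed; state p ∈ F.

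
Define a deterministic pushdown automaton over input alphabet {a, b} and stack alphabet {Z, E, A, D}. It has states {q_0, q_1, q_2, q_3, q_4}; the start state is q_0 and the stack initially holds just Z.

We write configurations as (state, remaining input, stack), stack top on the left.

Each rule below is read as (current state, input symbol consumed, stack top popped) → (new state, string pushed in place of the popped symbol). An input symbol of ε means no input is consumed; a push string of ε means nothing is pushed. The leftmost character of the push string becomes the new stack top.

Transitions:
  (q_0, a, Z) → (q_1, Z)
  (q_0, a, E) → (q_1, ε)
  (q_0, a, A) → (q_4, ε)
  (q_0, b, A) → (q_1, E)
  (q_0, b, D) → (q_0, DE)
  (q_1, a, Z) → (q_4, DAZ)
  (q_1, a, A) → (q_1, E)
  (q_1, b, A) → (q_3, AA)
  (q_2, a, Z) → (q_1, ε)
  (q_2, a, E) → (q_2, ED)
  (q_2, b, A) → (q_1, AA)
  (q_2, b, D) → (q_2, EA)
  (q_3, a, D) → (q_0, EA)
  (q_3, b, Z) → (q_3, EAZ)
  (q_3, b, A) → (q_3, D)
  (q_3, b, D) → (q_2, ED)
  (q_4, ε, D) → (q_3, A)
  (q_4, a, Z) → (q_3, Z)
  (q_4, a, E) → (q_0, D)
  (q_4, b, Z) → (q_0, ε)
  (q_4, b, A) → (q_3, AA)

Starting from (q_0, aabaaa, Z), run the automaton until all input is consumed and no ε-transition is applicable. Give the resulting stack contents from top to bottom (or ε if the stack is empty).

(q_0, aabaaa, Z)
  read a, top Z: go to q_1, push Z → (q_1, abaaa, Z)
  read a, top Z: go to q_4, push DAZ → (q_4, baaa, DAZ)
  ε-move, top D: go to q_3, push A → (q_3, baaa, AAZ)
  read b, top A: go to q_3, push D → (q_3, aaa, DAZ)
  read a, top D: go to q_0, push EA → (q_0, aa, EAAZ)
  read a, top E: go to q_1, push ε → (q_1, a, AAZ)
  read a, top A: go to q_1, push E → (q_1, ε, EAZ)
All input consumed in state q_1 with stack EAZ.

EAZ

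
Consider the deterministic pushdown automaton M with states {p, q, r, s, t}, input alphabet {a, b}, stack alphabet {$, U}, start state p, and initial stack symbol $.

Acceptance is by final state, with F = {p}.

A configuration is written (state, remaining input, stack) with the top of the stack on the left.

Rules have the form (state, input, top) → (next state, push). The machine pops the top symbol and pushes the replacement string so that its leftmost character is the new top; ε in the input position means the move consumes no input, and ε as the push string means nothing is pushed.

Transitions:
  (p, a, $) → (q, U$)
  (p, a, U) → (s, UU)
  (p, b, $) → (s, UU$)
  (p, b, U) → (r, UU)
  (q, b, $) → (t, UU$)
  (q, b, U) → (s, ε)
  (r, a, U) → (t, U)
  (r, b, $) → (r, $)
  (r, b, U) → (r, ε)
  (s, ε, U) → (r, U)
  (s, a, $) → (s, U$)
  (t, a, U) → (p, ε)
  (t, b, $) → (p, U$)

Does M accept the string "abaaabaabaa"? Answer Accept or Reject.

(p, abaaabaabaa, $)
  read a, top $: go to q, push U$ → (q, baaabaabaa, U$)
  read b, top U: go to s, push ε → (s, aaabaabaa, $)
  read a, top $: go to s, push U$ → (s, aabaabaa, U$)
  ε-move, top U: go to r, push U → (r, aabaabaa, U$)
  read a, top U: go to t, push U → (t, abaabaa, U$)
  read a, top U: go to p, push ε → (p, baabaa, $)
  read b, top $: go to s, push UU$ → (s, aabaa, UU$)
  ε-move, top U: go to r, push U → (r, aabaa, UU$)
  read a, top U: go to t, push U → (t, abaa, UU$)
  read a, top U: go to p, push ε → (p, baa, U$)
  read b, top U: go to r, push UU → (r, aa, UU$)
  read a, top U: go to t, push U → (t, a, UU$)
  read a, top U: go to p, push ε → (p, ε, U$)
All input consumed; state p ∈ F.

Accept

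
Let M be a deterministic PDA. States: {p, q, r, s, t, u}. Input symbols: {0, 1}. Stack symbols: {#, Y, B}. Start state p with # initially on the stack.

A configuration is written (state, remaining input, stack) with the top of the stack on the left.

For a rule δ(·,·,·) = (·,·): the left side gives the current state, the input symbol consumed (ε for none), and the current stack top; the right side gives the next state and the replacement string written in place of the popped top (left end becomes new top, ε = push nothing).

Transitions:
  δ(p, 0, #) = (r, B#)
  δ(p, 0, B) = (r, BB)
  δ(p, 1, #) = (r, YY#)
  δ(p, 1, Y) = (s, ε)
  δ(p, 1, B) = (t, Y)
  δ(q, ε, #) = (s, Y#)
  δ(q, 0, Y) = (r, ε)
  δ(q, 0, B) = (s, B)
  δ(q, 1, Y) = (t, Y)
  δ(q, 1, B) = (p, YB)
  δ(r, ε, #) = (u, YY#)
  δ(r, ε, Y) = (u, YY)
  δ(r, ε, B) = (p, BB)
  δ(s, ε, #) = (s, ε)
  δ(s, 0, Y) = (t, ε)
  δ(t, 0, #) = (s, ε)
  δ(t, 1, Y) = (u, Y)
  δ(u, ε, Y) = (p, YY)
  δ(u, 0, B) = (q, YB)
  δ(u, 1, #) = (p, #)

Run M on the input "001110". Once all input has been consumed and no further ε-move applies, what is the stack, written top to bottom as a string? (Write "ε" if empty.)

(p, 001110, #)
  read 0, top #: go to r, push B# → (r, 01110, B#)
  ε-move, top B: go to p, push BB → (p, 01110, BB#)
  read 0, top B: go to r, push BB → (r, 1110, BBB#)
  ε-move, top B: go to p, push BB → (p, 1110, BBBB#)
  read 1, top B: go to t, push Y → (t, 110, YBBB#)
  read 1, top Y: go to u, push Y → (u, 10, YBBB#)
  ε-move, top Y: go to p, push YY → (p, 10, YYBBB#)
  read 1, top Y: go to s, push ε → (s, 0, YBBB#)
  read 0, top Y: go to t, push ε → (t, ε, BBB#)
All input consumed in state t with stack BBB#.

BBB#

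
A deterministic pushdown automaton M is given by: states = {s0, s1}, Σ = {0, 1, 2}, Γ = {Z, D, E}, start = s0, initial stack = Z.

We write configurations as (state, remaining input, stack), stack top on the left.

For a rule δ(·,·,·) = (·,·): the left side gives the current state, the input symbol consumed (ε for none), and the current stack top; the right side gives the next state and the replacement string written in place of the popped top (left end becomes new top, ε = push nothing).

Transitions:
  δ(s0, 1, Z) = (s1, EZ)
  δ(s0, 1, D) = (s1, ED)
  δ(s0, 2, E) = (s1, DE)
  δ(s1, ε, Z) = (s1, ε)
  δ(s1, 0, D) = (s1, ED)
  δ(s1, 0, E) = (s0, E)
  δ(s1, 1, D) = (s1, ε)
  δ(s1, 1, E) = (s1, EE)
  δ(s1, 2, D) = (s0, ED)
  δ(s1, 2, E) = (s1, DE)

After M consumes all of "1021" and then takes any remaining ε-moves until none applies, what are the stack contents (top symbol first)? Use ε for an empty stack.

EZ

(s0, 1021, Z)
  read 1, top Z: go to s1, push EZ → (s1, 021, EZ)
  read 0, top E: go to s0, push E → (s0, 21, EZ)
  read 2, top E: go to s1, push DE → (s1, 1, DEZ)
  read 1, top D: go to s1, push ε → (s1, ε, EZ)
All input consumed in state s1 with stack EZ.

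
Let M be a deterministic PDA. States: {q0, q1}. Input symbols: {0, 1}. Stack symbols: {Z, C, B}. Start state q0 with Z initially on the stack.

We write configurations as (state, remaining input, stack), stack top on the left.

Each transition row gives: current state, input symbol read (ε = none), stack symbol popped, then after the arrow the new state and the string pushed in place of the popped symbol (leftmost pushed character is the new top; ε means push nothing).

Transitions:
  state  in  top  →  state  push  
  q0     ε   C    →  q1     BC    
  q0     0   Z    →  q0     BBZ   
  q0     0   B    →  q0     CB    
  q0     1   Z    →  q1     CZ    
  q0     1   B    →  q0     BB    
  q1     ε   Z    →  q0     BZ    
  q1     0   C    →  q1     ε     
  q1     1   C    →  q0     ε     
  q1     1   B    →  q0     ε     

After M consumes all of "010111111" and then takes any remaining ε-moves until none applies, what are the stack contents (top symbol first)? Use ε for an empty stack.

(q0, 010111111, Z) ⊢ (q0, 10111111, BBZ) ⊢ (q0, 0111111, BBBZ) ⊢ (q0, 111111, CBBBZ) ⊢ (q1, 111111, BCBBBZ) ⊢ (q0, 11111, CBBBZ) ⊢ (q1, 11111, BCBBBZ) ⊢ (q0, 1111, CBBBZ) ⊢ (q1, 1111, BCBBBZ) ⊢ (q0, 111, CBBBZ) ⊢ (q1, 111, BCBBBZ) ⊢ (q0, 11, CBBBZ) ⊢ (q1, 11, BCBBBZ) ⊢ (q0, 1, CBBBZ) ⊢ (q1, 1, BCBBBZ) ⊢ (q0, ε, CBBBZ) ⊢ (q1, ε, BCBBBZ)
All input consumed in state q1 with stack BCBBBZ.

BCBBBZ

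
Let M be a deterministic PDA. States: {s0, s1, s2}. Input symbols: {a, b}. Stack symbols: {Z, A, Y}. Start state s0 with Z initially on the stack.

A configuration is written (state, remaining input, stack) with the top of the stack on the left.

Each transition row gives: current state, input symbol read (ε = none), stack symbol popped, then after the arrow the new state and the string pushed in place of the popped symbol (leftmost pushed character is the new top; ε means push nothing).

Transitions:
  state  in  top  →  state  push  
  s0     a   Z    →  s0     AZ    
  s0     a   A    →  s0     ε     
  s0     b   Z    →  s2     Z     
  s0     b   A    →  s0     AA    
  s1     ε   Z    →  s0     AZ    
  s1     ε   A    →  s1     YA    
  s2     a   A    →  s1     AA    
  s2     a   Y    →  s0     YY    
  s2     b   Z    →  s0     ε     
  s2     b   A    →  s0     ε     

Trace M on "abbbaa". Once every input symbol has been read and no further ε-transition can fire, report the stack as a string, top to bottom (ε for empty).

AAZ

(s0, abbbaa, Z)
  read a, top Z: go to s0, push AZ → (s0, bbbaa, AZ)
  read b, top A: go to s0, push AA → (s0, bbaa, AAZ)
  read b, top A: go to s0, push AA → (s0, baa, AAAZ)
  read b, top A: go to s0, push AA → (s0, aa, AAAAZ)
  read a, top A: go to s0, push ε → (s0, a, AAAZ)
  read a, top A: go to s0, push ε → (s0, ε, AAZ)
All input consumed in state s0 with stack AAZ.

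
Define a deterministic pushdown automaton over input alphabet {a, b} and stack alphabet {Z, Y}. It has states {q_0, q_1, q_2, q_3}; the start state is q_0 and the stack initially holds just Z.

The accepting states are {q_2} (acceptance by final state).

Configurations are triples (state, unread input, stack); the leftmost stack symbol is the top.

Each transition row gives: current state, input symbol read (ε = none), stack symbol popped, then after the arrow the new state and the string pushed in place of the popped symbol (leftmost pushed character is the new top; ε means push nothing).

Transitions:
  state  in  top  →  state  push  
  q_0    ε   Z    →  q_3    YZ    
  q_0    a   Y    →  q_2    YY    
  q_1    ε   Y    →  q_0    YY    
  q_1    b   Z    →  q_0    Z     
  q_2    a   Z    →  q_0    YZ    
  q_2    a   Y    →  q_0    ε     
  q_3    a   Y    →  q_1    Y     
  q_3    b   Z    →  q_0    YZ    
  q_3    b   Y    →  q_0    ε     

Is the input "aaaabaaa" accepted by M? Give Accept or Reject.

(q_0, aaaabaaa, Z)
  ε-move, top Z: go to q_3, push YZ → (q_3, aaaabaaa, YZ)
  read a, top Y: go to q_1, push Y → (q_1, aaabaaa, YZ)
  ε-move, top Y: go to q_0, push YY → (q_0, aaabaaa, YYZ)
  read a, top Y: go to q_2, push YY → (q_2, aabaaa, YYYZ)
  read a, top Y: go to q_0, push ε → (q_0, abaaa, YYZ)
  read a, top Y: go to q_2, push YY → (q_2, baaa, YYYZ)
No transition applies at (q_2, baaa, YYYZ); input not fully consumed.

Reject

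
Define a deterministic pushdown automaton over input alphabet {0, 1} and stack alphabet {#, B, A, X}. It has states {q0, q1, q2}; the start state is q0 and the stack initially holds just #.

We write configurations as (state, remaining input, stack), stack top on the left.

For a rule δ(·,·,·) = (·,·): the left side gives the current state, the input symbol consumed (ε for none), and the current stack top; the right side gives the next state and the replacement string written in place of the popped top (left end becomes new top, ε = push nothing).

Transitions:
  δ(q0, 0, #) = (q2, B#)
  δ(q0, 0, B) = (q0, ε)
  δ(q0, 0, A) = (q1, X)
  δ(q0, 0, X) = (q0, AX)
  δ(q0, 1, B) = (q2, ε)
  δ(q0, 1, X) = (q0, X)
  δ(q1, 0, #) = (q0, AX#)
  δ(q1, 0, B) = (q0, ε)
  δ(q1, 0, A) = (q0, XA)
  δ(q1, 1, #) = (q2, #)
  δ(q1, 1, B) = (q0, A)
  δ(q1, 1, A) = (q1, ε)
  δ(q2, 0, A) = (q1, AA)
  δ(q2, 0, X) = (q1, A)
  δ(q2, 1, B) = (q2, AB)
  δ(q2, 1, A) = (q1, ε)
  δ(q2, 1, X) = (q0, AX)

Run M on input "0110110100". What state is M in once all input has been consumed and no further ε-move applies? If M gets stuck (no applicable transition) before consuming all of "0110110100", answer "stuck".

(q0, 0110110100, #)
  read 0, top #: go to q2, push B# → (q2, 110110100, B#)
  read 1, top B: go to q2, push AB → (q2, 10110100, AB#)
  read 1, top A: go to q1, push ε → (q1, 0110100, B#)
  read 0, top B: go to q0, push ε → (q0, 110100, #)
No transition for (q0, 1, top #); M blocks with input 110100 remaining.

stuck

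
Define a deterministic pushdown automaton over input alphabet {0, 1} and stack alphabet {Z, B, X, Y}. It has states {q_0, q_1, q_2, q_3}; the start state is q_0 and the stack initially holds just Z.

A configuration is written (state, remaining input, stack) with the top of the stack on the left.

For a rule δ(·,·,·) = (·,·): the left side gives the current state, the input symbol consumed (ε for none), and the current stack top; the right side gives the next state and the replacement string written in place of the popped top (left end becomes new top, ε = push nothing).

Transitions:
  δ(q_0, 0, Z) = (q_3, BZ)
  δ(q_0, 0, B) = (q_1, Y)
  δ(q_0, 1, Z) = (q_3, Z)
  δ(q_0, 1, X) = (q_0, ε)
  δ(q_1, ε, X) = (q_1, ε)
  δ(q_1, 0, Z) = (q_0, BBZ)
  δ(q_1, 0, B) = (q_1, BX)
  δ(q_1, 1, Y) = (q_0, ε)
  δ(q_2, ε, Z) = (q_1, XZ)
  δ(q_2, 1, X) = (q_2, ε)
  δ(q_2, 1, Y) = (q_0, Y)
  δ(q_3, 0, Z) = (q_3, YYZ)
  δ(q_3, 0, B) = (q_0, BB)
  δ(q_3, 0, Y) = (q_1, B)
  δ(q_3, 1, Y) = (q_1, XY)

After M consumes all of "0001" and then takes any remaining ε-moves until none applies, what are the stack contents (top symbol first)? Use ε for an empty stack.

(q_0, 0001, Z)
  read 0, top Z: go to q_3, push BZ → (q_3, 001, BZ)
  read 0, top B: go to q_0, push BB → (q_0, 01, BBZ)
  read 0, top B: go to q_1, push Y → (q_1, 1, YBZ)
  read 1, top Y: go to q_0, push ε → (q_0, ε, BZ)
All input consumed in state q_0 with stack BZ.

BZ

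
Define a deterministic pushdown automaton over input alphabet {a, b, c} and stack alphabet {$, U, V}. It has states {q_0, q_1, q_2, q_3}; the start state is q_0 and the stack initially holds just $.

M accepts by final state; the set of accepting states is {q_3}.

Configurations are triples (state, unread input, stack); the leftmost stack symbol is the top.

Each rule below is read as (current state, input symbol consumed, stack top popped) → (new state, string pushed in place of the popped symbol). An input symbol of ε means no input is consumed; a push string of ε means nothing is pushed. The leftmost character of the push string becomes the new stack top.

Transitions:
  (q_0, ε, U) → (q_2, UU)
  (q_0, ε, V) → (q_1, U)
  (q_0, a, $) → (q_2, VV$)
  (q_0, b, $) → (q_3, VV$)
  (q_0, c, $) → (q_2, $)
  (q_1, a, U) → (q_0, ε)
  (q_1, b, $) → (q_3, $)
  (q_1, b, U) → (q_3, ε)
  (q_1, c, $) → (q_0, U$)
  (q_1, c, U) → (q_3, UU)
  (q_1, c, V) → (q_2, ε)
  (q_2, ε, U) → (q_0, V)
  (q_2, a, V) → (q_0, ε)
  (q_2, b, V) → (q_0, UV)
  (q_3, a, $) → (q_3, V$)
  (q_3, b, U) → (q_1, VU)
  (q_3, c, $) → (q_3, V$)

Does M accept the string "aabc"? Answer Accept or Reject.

(q_0, aabc, $)
  read a, top $: go to q_2, push VV$ → (q_2, abc, VV$)
  read a, top V: go to q_0, push ε → (q_0, bc, V$)
  ε-move, top V: go to q_1, push U → (q_1, bc, U$)
  read b, top U: go to q_3, push ε → (q_3, c, $)
  read c, top $: go to q_3, push V$ → (q_3, ε, V$)
All input consumed; state q_3 ∈ F.

Accept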